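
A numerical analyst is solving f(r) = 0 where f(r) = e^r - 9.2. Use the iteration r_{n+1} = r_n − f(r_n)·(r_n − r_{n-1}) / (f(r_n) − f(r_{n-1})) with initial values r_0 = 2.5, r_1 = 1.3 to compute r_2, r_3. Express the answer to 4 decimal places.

f(2.5) = 2.982494, f(1.3) = -5.530703
r_2 = 1.300000 − (-5.530703)·(1.300000 − 2.500000) / (-5.530703 − 2.982494) = 1.300000 − (6.636844)/(-8.513197) = 2.079595
f(2.079595) = -1.198774
r_3 = 2.079595 − (-1.198774)·(2.079595 − 1.300000) / (-1.198774 − (-5.530703)) = 2.079595 − (-0.934558)/(4.331929) = 2.295332

2.0796, 2.2953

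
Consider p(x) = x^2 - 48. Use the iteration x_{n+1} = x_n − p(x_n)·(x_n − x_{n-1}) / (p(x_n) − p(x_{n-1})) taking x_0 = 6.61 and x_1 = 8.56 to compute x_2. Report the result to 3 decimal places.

p(6.61) = -4.30790, p(8.56) = 25.27360
x_2 = 8.56000 − 25.27360·(8.56000 − 6.61000) / (25.27360 − (-4.30790)) = 8.56000 − (49.28352)/(29.58150) = 6.89397

6.894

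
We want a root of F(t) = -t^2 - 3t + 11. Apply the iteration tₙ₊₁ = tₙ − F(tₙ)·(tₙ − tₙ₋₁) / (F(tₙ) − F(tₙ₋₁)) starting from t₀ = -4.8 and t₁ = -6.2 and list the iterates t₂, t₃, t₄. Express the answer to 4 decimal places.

F(-4.8) = 2.360000, F(-6.2) = -8.840000
t₂ = -6.200000 − (-8.840000)·(-6.200000 − (-4.800000)) / (-8.840000 − 2.360000) = -6.200000 − (12.376000)/(-11.200000) = -5.095000
F(-5.095000) = 0.325975
t₃ = -5.095000 − 0.325975·(-5.095000 − (-6.200000)) / (0.325975 − (-8.840000)) = -5.095000 − (0.360202)/(9.165975) = -5.134298
F(-5.134298) = 0.041880
t₄ = -5.134298 − 0.041880·(-5.134298 − (-5.095000)) / (0.041880 − 0.325975) = -5.134298 − (-0.001646)/(-0.284095) = -5.140091

-5.0950, -5.1343, -5.1401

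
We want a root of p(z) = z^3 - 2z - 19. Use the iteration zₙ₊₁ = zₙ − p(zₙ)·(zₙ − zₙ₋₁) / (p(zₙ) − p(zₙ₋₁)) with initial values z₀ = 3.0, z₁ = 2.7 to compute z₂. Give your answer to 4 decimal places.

p(3.0) = 2.000000, p(2.7) = -4.717000
z₂ = 2.700000 − (-4.717000)·(2.700000 − 3.000000) / (-4.717000 − 2.000000) = 2.700000 − (1.415100)/(-6.717000) = 2.910674

2.9107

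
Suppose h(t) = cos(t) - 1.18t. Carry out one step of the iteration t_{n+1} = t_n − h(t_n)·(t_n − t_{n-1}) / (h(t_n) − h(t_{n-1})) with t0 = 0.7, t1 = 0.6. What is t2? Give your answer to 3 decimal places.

h(0.7) = -0.06116, h(0.6) = 0.11734
t2 = 0.60000 − 0.11734·(0.60000 − 0.70000) / (0.11734 − (-0.06116)) = 0.60000 − (-0.01173)/(0.17849) = 0.66574

0.666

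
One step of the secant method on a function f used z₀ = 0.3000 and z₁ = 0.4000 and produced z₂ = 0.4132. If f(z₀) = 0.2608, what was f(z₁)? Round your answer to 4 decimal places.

The secant line through (0.3000, 0.2608) and (0.4000, f(z₁)) crosses zero at z₂ = 0.4132.
So (0.3000, 0.2608), (0.4000, f(z₁)), (0.4132, 0) are collinear:
f(z₁) = 0.2608 · (0.4000 − 0.4132) / (0.3000 − 0.4132) = 0.2608 · (-0.013200)/(-0.113200) = 0.030411

0.0304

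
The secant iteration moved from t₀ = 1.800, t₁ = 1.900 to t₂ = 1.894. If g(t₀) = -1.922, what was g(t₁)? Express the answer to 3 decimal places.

The secant line through (1.800, -1.922) and (1.900, g(t₁)) crosses zero at t₂ = 1.894.
So (1.800, -1.922), (1.900, g(t₁)), (1.894, 0) are collinear:
g(t₁) = -1.922 · (1.900 − 1.894) / (1.800 − 1.894) = -1.922 · (0.00600)/(-0.09400) = 0.12268

0.123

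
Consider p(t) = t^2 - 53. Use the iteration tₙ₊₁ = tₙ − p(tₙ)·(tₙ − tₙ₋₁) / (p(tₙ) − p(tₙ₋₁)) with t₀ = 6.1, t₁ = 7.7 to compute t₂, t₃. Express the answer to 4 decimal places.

p(6.1) = -15.790000, p(7.7) = 6.290000
t₂ = 7.700000 − 6.290000·(7.700000 − 6.100000) / (6.290000 − (-15.790000)) = 7.700000 − (10.064000)/(22.080000) = 7.244203
p(7.244203) = -0.521524
t₃ = 7.244203 − (-0.521524)·(7.244203 − 7.700000) / (-0.521524 − 6.290000) = 7.244203 − (0.237709)/(-6.811524) = 7.279101

7.2442, 7.2791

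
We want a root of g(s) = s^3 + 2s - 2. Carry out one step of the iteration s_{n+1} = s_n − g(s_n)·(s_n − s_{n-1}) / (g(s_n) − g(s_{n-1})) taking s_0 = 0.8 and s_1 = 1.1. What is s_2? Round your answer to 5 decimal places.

g(0.8) = 0.1120000, g(1.1) = 1.5310000
s_2 = 1.1000000 − 1.5310000·(1.1000000 − 0.8000000) / (1.5310000 − 0.1120000) = 1.1000000 − (0.4593000)/(1.4190000) = 0.7763214

0.77632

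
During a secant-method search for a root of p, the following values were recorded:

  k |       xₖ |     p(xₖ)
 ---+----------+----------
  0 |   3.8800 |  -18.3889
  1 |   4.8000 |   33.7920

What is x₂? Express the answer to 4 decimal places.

4.2042

x₂ = 4.8000 − 33.7920·(4.8000 − 3.8800) / (33.7920 − (-18.3889))
   = 4.8000 − (31.088640)/(52.180900) = 4.204214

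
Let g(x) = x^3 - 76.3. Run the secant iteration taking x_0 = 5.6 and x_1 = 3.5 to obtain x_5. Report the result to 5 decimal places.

g(5.6) = 99.3160000, g(3.5) = -33.4250000
x_2 = 3.5000000 − (-33.4250000)·(3.5000000 − 5.6000000) / (-33.4250000 − 99.3160000) = 3.5000000 − (70.1925000)/(-132.7410000) = 4.0287929
g(4.0287929) = -10.9079679
x_3 = 4.0287929 − (-10.9079679)·(4.0287929 − 3.5000000) / (-10.9079679 − (-33.4250000)) = 4.0287929 − (-5.7680561)/(22.5170321) = 4.2849571
g(4.2849571) = 2.3754834
x_4 = 4.2849571 − 2.3754834·(4.2849571 − 4.0287929) / (2.3754834 − (-10.9079679)) = 4.2849571 − (0.6085137)/(13.2834514) = 4.2391471
g(4.2391471) = -0.1209636
x_5 = 4.2391471 − (-0.1209636)·(4.2391471 − 4.2849571) / (-0.1209636 − 2.3754834) = 4.2391471 − (0.0055413)/(-2.4964470) = 4.2413668

4.24137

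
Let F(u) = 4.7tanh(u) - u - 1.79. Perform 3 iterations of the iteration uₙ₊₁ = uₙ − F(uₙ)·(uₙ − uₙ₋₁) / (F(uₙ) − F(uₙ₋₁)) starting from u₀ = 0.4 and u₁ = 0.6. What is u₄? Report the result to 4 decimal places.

F(0.4) = -0.404240, F(0.6) = 0.134133
u₂ = 0.600000 − 0.134133·(0.600000 − 0.400000) / (0.134133 − (-0.404240)) = 0.600000 − (0.026827)/(0.538373) = 0.550171
F(0.550171) = 0.012876
u₃ = 0.550171 − 0.012876·(0.550171 − 0.600000) / (0.012876 − 0.134133) = 0.550171 − (-0.000642)/(-0.121257) = 0.544880
F(0.544880) = -0.000518
u₄ = 0.544880 − (-0.000518)·(0.544880 − 0.550171) / (-0.000518 − 0.012876) = 0.544880 − (0.000003)/(-0.013394) = 0.545084

0.5451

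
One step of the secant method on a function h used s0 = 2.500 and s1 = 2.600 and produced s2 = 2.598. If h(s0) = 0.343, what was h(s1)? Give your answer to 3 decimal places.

The secant line through (2.500, 0.343) and (2.600, h(s1)) crosses zero at s2 = 2.598.
So (2.500, 0.343), (2.600, h(s1)), (2.598, 0) are collinear:
h(s1) = 0.343 · (2.600 − 2.598) / (2.500 − 2.598) = 0.343 · (0.00200)/(-0.09800) = -0.00700

-0.007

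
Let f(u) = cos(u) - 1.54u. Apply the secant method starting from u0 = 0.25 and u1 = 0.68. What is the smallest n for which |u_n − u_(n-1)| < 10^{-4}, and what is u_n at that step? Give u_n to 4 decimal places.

f(0.25) = 0.583912, f(0.68) = -0.269627
u2 = 0.680000 − (-0.269627)·(0.430000)/(-0.853540) = 0.544166;  |Δ| = 0.135834
f(0.544166) = 0.017544
u3 = 0.544166 − 0.017544·(-0.135834)/(0.287171) = 0.552464;  |Δ| = 0.008298
f(0.552464) = 0.000439
u4 = 0.552464 − 0.000439·(0.008298)/(-0.017105) = 0.552677;  |Δ| = 0.000213
f(0.552677) = -0.000001
u5 = 0.552677 − (-0.000001)·(0.000213)/(-0.000440) = 0.552677;  |Δ| = 0.000000
|u5 − u4| = 0.000000 < 10^{-4}

n = 5, u_n = 0.5527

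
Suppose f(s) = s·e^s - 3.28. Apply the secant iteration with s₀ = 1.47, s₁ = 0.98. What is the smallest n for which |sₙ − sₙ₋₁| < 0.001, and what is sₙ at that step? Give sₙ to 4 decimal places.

n = 5, sₙ = 1.0961

f(1.47) = 3.113376, f(0.98) = -0.668833
s₂ = 0.980000 − (-0.668833)·(-0.490000)/(-3.782209) = 1.066650;  |Δ| = 0.086650
f(1.066650) = -0.180711
s₃ = 1.066650 − (-0.180711)·(0.086650)/(0.488122) = 1.098729;  |Δ| = 0.032079
f(1.098729) = 0.016573
s₄ = 1.098729 − 0.016573·(0.032079)/(0.197284) = 1.096034;  |Δ| = 0.002695
f(1.096034) = -0.000363
s₅ = 1.096034 − (-0.000363)·(-0.002695)/(-0.016935) = 1.096092;  |Δ| = 0.000058
|s₅ − s₄| = 0.000058 < 0.001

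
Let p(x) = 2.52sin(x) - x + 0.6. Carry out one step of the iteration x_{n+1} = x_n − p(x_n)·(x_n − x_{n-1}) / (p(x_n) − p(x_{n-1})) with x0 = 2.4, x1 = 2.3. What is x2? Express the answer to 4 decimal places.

p(2.4) = -0.097833, p(2.3) = 0.179177
x2 = 2.300000 − 0.179177·(2.300000 − 2.400000) / (0.179177 − (-0.097833)) = 2.300000 − (-0.017918)/(0.277010) = 2.364683

2.3647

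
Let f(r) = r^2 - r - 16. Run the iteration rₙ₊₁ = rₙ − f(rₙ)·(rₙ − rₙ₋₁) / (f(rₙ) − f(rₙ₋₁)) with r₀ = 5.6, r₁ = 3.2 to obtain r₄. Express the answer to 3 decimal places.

4.530

f(5.6) = 9.76000, f(3.2) = -8.96000
r₂ = 3.20000 − (-8.96000)·(3.20000 − 5.60000) / (-8.96000 − 9.76000) = 3.20000 − (21.50400)/(-18.72000) = 4.34872
f(4.34872) = -1.43737
r₃ = 4.34872 − (-1.43737)·(4.34872 − 3.20000) / (-1.43737 − (-8.96000)) = 4.34872 − (-1.65113)/(7.52263) = 4.56821
f(4.56821) = 0.30031
r₄ = 4.56821 − 0.30031·(4.56821 − 4.34872) / (0.30031 − (-1.43737)) = 4.56821 − (0.06591)/(1.73768) = 4.53027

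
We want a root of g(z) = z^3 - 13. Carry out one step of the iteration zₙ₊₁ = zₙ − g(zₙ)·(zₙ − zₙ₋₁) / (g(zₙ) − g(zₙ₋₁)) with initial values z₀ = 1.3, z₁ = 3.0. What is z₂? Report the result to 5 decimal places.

2.04044

g(1.3) = -10.8030000, g(3.0) = 14.0000000
z₂ = 3.0000000 − 14.0000000·(3.0000000 − 1.3000000) / (14.0000000 − (-10.8030000)) = 3.0000000 − (23.8000000)/(24.8030000) = 2.0404387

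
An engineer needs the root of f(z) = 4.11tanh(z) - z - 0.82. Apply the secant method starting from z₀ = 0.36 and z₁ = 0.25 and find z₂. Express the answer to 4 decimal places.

f(0.36) = 0.238830, f(0.25) = -0.063384
z₂ = 0.250000 − (-0.063384)·(0.250000 − 0.360000) / (-0.063384 − 0.238830) = 0.250000 − (0.006972)/(-0.302214) = 0.273071

0.2731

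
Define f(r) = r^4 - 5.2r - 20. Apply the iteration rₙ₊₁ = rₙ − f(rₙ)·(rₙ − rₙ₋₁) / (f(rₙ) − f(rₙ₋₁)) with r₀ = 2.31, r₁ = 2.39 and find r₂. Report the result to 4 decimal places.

2.3857

f(2.31) = -3.538037, f(2.39) = 0.200086
r₂ = 2.390000 − 0.200086·(2.390000 − 2.310000) / (0.200086 − (-3.538037)) = 2.390000 − (0.016007)/(3.738123) = 2.385718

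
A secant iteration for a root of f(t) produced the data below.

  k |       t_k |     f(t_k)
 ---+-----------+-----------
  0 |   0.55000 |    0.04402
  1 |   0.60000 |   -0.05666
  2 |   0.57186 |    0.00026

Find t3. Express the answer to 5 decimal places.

0.57199

t3 = 0.57186 − 0.00026·(0.57186 − 0.60000) / (0.00026 − (-0.05666))
   = 0.57186 − (-0.0000073)/(0.0569200) = 0.5719885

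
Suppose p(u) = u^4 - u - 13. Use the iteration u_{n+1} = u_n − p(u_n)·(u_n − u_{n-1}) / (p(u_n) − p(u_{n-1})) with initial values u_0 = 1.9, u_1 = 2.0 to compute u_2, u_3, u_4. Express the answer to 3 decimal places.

1.965, 1.967, 1.967

p(1.9) = -1.86790, p(2.0) = 1.00000
u_2 = 2.00000 − 1.00000·(2.00000 − 1.90000) / (1.00000 − (-1.86790)) = 2.00000 − (0.10000)/(2.86790) = 1.96513
p(1.96513) = -0.05209
u_3 = 1.96513 − (-0.05209)·(1.96513 − 2.00000) / (-0.05209 − 1.00000) = 1.96513 − (0.00182)/(-1.05209) = 1.96686
p(1.96686) = -0.00134
u_4 = 1.96686 − (-0.00134)·(1.96686 − 1.96513) / (-0.00134 − (-0.05209)) = 1.96686 − (0.00000)/(0.05075) = 1.96690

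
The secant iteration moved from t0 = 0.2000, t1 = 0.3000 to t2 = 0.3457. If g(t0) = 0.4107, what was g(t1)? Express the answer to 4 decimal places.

The secant line through (0.2000, 0.4107) and (0.3000, g(t1)) crosses zero at t2 = 0.3457.
So (0.2000, 0.4107), (0.3000, g(t1)), (0.3457, 0) are collinear:
g(t1) = 0.4107 · (0.3000 − 0.3457) / (0.2000 − 0.3457) = 0.4107 · (-0.045700)/(-0.145700) = 0.128819

0.1288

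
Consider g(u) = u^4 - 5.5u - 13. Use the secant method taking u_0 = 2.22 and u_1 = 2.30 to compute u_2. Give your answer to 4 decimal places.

g(2.22) = -0.920873, g(2.30) = 2.334100
u_2 = 2.300000 − 2.334100·(2.300000 − 2.220000) / (2.334100 − (-0.920873)) = 2.300000 − (0.186728)/(3.254973) = 2.242633

2.2426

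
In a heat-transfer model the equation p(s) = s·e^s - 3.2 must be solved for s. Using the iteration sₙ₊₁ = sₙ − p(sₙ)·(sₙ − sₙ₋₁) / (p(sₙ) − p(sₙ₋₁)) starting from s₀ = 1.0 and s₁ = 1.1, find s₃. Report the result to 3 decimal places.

1.083

p(1.0) = -0.48172, p(1.1) = 0.10458
s₂ = 1.10000 − 0.10458·(1.10000 − 1.00000) / (0.10458 − (-0.48172)) = 1.10000 − (0.01046)/(0.58630) = 1.08216
p(1.08216) = -0.00648
s₃ = 1.08216 − (-0.00648)·(1.08216 − 1.10000) / (-0.00648 − 0.10458) = 1.08216 − (0.00012)/(-0.11106) = 1.08320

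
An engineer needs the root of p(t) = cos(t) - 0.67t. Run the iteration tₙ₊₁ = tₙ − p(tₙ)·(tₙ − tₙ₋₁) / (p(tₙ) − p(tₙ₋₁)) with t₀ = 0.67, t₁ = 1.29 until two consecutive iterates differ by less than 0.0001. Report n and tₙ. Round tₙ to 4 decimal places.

p(0.67) = 0.334922, p(1.29) = -0.587179
t₂ = 1.290000 − (-0.587179)·(0.620000)/(-0.922101) = 0.895194;  |Δ| = 0.394806
p(0.895194) = 0.025588
t₃ = 0.895194 − 0.025588·(-0.394806)/(0.612767) = 0.911680;  |Δ| = 0.016486
p(0.911680) = 0.001593
t₄ = 0.911680 − 0.001593·(0.016486)/(-0.023995) = 0.912774;  |Δ| = 0.001094
p(0.912774) = -0.000006
t₅ = 0.912774 − (-0.000006)·(0.001094)/(-0.001599) = 0.912770;  |Δ| = 0.000004
|t₅ − t₄| = 0.000004 < 0.0001

n = 5, tₙ = 0.9128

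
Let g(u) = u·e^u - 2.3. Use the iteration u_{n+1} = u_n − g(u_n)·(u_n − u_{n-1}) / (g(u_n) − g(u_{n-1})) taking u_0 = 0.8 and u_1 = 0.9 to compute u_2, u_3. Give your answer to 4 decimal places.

g(0.8) = -0.519567, g(0.9) = -0.086357
u_2 = 0.900000 − (-0.086357)·(0.900000 − 0.800000) / (-0.086357 − (-0.519567)) = 0.900000 − (-0.008636)/(0.433210) = 0.919934
g(0.919934) = 0.008230
u_3 = 0.919934 − 0.008230·(0.919934 − 0.900000) / (0.008230 − (-0.086357)) = 0.919934 − (0.000164)/(0.094588) = 0.918200

0.9199, 0.9182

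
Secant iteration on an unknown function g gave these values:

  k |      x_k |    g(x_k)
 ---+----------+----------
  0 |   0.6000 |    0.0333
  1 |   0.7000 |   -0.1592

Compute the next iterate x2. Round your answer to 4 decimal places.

0.6173

x2 = 0.7000 − (-0.1592)·(0.7000 − 0.6000) / (-0.1592 − 0.0333)
   = 0.7000 − (-0.015920)/(-0.192500) = 0.617299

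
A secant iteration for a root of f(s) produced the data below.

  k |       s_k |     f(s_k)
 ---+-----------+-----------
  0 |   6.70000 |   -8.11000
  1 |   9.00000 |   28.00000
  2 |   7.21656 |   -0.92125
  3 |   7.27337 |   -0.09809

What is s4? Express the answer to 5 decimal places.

7.28014

s4 = 7.27337 − (-0.09809)·(7.27337 − 7.21656) / (-0.09809 − (-0.92125))
   = 7.27337 − (-0.0055725)/(0.8231600) = 7.2801396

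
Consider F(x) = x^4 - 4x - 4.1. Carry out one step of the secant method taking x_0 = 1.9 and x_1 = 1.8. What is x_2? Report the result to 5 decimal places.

1.83759

F(1.9) = 1.3321000, F(1.8) = -0.8024000
x_2 = 1.8000000 − (-0.8024000)·(1.8000000 − 1.9000000) / (-0.8024000 − 1.3321000) = 1.8000000 − (0.0802400)/(-2.1345000) = 1.8375919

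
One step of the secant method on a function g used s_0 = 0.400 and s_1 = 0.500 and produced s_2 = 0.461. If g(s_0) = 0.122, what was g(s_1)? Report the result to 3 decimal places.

The secant line through (0.400, 0.122) and (0.500, g(s_1)) crosses zero at s_2 = 0.461.
So (0.400, 0.122), (0.500, g(s_1)), (0.461, 0) are collinear:
g(s_1) = 0.122 · (0.500 − 0.461) / (0.400 − 0.461) = 0.122 · (0.03900)/(-0.06100) = -0.07800

-0.078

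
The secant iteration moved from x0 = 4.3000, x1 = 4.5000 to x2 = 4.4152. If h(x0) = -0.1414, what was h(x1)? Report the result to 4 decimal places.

0.1041

The secant line through (4.3000, -0.1414) and (4.5000, h(x1)) crosses zero at x2 = 4.4152.
So (4.3000, -0.1414), (4.5000, h(x1)), (4.4152, 0) are collinear:
h(x1) = -0.1414 · (4.5000 − 4.4152) / (4.3000 − 4.4152) = -0.1414 · (0.084800)/(-0.115200) = 0.104086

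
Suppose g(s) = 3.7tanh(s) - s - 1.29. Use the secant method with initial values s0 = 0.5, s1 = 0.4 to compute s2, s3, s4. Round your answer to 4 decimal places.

0.5393, 0.5429, 0.5433

g(0.5) = -0.080167, g(0.4) = -0.284189
s2 = 0.400000 − (-0.284189)·(0.400000 − 0.500000) / (-0.284189 − (-0.080167)) = 0.400000 − (0.028419)/(-0.204022) = 0.539293
g(0.539293) = -0.007218
s3 = 0.539293 − (-0.007218)·(0.539293 − 0.400000) / (-0.007218 − (-0.284189)) = 0.539293 − (-0.001005)/(0.276971) = 0.542923
g(0.542923) = -0.000692
s4 = 0.542923 − (-0.000692)·(0.542923 − 0.539293) / (-0.000692 − (-0.007218)) = 0.542923 − (-0.000003)/(0.006526) = 0.543308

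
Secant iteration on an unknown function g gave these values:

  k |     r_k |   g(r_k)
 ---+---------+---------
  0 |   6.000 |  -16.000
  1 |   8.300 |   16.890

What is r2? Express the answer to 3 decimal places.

7.119

r2 = 8.300 − 16.890·(8.300 − 6.000) / (16.890 − (-16.000))
   = 8.300 − (38.84700)/(32.89000) = 7.11888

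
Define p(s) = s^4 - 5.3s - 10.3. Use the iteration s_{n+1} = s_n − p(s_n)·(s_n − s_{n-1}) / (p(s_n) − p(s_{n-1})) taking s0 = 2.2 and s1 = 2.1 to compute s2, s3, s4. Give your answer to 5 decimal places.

2.15749, 2.15953, 2.15943

p(2.2) = 1.4656000, p(2.1) = -1.9819000
s2 = 2.1000000 − (-1.9819000)·(2.1000000 − 2.2000000) / (-1.9819000 − 1.4656000) = 2.1000000 − (0.1981900)/(-3.4475000) = 2.1574880
p(2.1574880) = -0.0679460
s3 = 2.1574880 − (-0.0679460)·(2.1574880 − 2.1000000) / (-0.0679460 − (-1.9819000)) = 2.1574880 − (-0.0039061)/(1.9139540) = 2.1595289
p(2.1595289) = 0.0033353
s4 = 2.1595289 − 0.0033353·(2.1595289 − 2.1574880) / (0.0033353 − (-0.0679460)) = 2.1595289 − (0.0000068)/(0.0712813) = 2.1594334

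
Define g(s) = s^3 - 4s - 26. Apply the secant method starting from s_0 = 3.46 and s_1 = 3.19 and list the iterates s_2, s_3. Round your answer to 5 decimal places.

3.40580, 3.40991

g(3.46) = 1.5817360, g(3.19) = -6.2982410
s_2 = 3.1900000 − (-6.2982410)·(3.1900000 − 3.4600000) / (-6.2982410 − 1.5817360) = 3.1900000 − (1.7005251)/(-7.8799770) = 3.4058033
g(3.4058033) = -0.1176109
s_3 = 3.4058033 − (-0.1176109)·(3.4058033 − 3.1900000) / (-0.1176109 − (-6.2982410)) = 3.4058033 − (-0.0253808)/(6.1806301) = 3.4099098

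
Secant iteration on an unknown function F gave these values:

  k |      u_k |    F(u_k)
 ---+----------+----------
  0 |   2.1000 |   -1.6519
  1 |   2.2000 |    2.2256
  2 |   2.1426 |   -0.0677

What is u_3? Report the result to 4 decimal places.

u_3 = 2.1426 − (-0.0677)·(2.1426 − 2.2000) / (-0.0677 − 2.2256)
   = 2.1426 − (0.003886)/(-2.293300) = 2.144294

2.1443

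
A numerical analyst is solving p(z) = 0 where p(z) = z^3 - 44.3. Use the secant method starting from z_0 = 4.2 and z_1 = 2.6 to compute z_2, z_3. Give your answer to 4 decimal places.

3.3566, 3.5989

p(4.2) = 29.788000, p(2.6) = -26.724000
z_2 = 2.600000 − (-26.724000)·(2.600000 − 4.200000) / (-26.724000 − 29.788000) = 2.600000 − (42.758400)/(-56.512000) = 3.356625
p(3.356625) = -6.481132
z_3 = 3.356625 − (-6.481132)·(3.356625 − 2.600000) / (-6.481132 − (-26.724000)) = 3.356625 − (-4.903787)/(20.242868) = 3.598873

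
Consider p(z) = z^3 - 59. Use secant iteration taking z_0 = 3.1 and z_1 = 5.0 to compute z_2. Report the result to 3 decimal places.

3.683

p(3.1) = -29.20900, p(5.0) = 66.00000
z_2 = 5.00000 − 66.00000·(5.00000 − 3.10000) / (66.00000 − (-29.20900)) = 5.00000 − (125.40000)/(95.20900) = 3.68290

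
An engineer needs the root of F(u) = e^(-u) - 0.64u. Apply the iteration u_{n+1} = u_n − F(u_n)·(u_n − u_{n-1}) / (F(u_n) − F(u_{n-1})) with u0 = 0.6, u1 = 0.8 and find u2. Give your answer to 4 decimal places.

0.7449

F(0.6) = 0.164812, F(0.8) = -0.062671
u2 = 0.800000 − (-0.062671)·(0.800000 − 0.600000) / (-0.062671 − 0.164812) = 0.800000 − (-0.012534)/(-0.227483) = 0.744900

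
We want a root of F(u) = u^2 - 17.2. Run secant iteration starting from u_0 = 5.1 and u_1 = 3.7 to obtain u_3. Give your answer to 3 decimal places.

F(5.1) = 8.81000, F(3.7) = -3.51000
u_2 = 3.70000 − (-3.51000)·(3.70000 − 5.10000) / (-3.51000 − 8.81000) = 3.70000 − (4.91400)/(-12.32000) = 4.09886
F(4.09886) = -0.39932
u_3 = 4.09886 − (-0.39932)·(4.09886 − 3.70000) / (-0.39932 − (-3.51000)) = 4.09886 − (-0.15927)/(3.11068) = 4.15007

4.150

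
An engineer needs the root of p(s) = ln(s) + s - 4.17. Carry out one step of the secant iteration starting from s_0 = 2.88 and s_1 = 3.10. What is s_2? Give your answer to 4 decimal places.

3.0540

p(2.88) = -0.232210, p(3.10) = 0.061402
s_2 = 3.100000 − 0.061402·(3.100000 − 2.880000) / (0.061402 − (-0.232210)) = 3.100000 − (0.013508)/(0.293612) = 3.053992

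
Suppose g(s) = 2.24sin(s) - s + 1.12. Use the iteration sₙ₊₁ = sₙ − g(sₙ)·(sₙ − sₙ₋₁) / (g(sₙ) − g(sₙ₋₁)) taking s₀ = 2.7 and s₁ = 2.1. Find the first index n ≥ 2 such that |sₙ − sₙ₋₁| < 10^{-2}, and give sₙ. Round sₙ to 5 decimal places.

n = 4, sₙ = 2.48583

g(2.7) = -0.6226691, g(2.1) = 0.9535890
s₂ = 2.1000000 − 0.9535890·(-0.6000000)/(1.5762580) = 2.4629821;  |Δ| = 0.3629821
g(2.4629821) = 0.0630929
s₃ = 2.4629821 − 0.0630929·(0.3629821)/(-0.8904960) = 2.4886999;  |Δ| = 0.0257178
g(2.4886999) = -0.0079295
s₄ = 2.4886999 − (-0.0079295)·(0.0257178)/(-0.0710224) = 2.4858285;  |Δ| = 0.0028713
|s₄ − s₃| = 0.0028713 < 10^{-2}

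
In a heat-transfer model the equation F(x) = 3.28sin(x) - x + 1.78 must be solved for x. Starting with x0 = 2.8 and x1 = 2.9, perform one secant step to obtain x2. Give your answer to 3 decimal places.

F(2.8) = 0.07876, F(2.9) = -0.33526
x2 = 2.90000 − (-0.33526)·(2.90000 − 2.80000) / (-0.33526 − 0.07876) = 2.90000 − (-0.03353)/(-0.41402) = 2.81902

2.819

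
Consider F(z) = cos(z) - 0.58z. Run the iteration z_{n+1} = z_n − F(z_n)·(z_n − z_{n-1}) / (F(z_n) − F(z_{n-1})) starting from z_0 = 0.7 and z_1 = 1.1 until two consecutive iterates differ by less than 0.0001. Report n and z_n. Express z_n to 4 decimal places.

n = 5, z_n = 0.9719

F(0.7) = 0.358842, F(1.1) = -0.184404
z_2 = 1.100000 − (-0.184404)·(0.400000)/(-0.543246) = 0.964221;  |Δ| = 0.135779
F(0.964221) = 0.010809
z_3 = 0.964221 − 0.010809·(-0.135779)/(0.195213) = 0.971739;  |Δ| = 0.007518
F(0.971739) = 0.000256
z_4 = 0.971739 − 0.000256·(0.007518)/(-0.010554) = 0.971921;  |Δ| = 0.000182
F(0.971921) = 0.000000
z_5 = 0.971921 − 0.000000·(0.000182)/(-0.000256) = 0.971921;  |Δ| = 0.000000
|z_5 − z_4| = 0.000000 < 0.0001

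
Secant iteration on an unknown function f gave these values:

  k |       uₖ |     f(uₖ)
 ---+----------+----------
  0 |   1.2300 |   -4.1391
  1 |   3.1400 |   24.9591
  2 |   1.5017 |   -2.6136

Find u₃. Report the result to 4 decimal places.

u₃ = 1.5017 − (-2.6136)·(1.5017 − 3.1400) / (-2.6136 − 24.9591)
   = 1.5017 − (4.281861)/(-27.572700) = 1.656993

1.6570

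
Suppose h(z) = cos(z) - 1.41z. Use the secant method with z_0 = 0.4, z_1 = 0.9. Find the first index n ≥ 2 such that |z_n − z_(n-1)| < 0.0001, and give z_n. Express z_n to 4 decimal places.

n = 5, z_n = 0.5895

h(0.4) = 0.357061, h(0.9) = -0.647390
z_2 = 0.900000 − (-0.647390)·(0.500000)/(-1.004451) = 0.577739;  |Δ| = 0.322261
h(0.577739) = 0.023087
z_3 = 0.577739 − 0.023087·(-0.322261)/(0.670477) = 0.588836;  |Δ| = 0.011097
h(0.588836) = 0.001329
z_4 = 0.588836 − 0.001329·(0.011097)/(-0.021758) = 0.589514;  |Δ| = 0.000678
h(0.589514) = -0.000003
z_5 = 0.589514 − (-0.000003)·(0.000678)/(-0.001332) = 0.589512;  |Δ| = 0.000002
|z_5 − z_4| = 0.000002 < 0.0001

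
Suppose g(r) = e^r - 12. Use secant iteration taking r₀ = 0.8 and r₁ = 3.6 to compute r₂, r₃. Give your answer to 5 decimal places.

g(0.8) = -9.7744591, g(3.6) = 24.5982344
r₂ = 3.6000000 − 24.5982344·(3.6000000 − 0.8000000) / (24.5982344 − (-9.7744591)) = 3.6000000 − (68.8750564)/(34.3726935) = 1.5962275
g(1.5962275) = -7.0656175
r₃ = 1.5962275 − (-7.0656175)·(1.5962275 − 3.6000000) / (-7.0656175 − 24.5982344) = 1.5962275 − (14.1578896)/(-31.6638519) = 2.0433585

1.59623, 2.04336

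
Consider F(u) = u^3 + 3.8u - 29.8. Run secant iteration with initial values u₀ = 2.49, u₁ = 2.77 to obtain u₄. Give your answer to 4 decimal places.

F(2.49) = -4.899751, F(2.77) = 1.979933
u₂ = 2.770000 − 1.979933·(2.770000 − 2.490000) / (1.979933 − (-4.899751)) = 2.770000 − (0.554381)/(6.879684) = 2.689418
F(2.689418) = -0.127744
u₃ = 2.689418 − (-0.127744)·(2.689418 − 2.770000) / (-0.127744 − 1.979933) = 2.689418 − (0.010294)/(-2.107677) = 2.694302
F(2.694302) = -0.003015
u₄ = 2.694302 − (-0.003015)·(2.694302 − 2.689418) / (-0.003015 − (-0.127744)) = 2.694302 − (-0.000015)/(0.124729) = 2.694420

2.6944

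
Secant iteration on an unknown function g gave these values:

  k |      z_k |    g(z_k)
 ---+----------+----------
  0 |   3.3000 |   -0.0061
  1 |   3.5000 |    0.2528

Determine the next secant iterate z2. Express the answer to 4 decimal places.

3.3047

z2 = 3.5000 − 0.2528·(3.5000 − 3.3000) / (0.2528 − (-0.0061))
   = 3.5000 − (0.050560)/(0.258900) = 3.304712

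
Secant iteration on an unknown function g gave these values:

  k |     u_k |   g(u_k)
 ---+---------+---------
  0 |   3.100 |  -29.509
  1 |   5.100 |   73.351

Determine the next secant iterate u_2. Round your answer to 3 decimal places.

3.674

u_2 = 5.100 − 73.351·(5.100 − 3.100) / (73.351 − (-29.509))
   = 5.100 − (146.70200)/(102.86000) = 3.67377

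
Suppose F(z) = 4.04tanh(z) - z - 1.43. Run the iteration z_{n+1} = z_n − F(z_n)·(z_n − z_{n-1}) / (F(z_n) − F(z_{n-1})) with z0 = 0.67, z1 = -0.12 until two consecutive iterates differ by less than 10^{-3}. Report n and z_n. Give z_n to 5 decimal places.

n = 5, z_n = 0.52955

F(0.67) = 0.2633187, F(-0.12) = -1.7924863
z2 = -0.1200000 − (-1.7924863)·(-0.7900000)/(-2.0558050) = 0.5688125;  |Δ| = 0.6888125
F(0.5688125) = 0.0797135
z3 = 0.5688125 − 0.0797135·(0.6888125)/(1.8721998) = 0.5394846;  |Δ| = 0.0293279
F(0.5394846) = 0.0206102
z4 = 0.5394846 − 0.0206102·(-0.0293279)/(-0.0591033) = 0.5292575;  |Δ| = 0.0102271
F(0.5292575) = -0.0006117
z5 = 0.5292575 − (-0.0006117)·(-0.0102271)/(-0.0212219) = 0.5295523;  |Δ| = 0.0002948
|z5 − z4| = 0.0002948 < 10^{-3}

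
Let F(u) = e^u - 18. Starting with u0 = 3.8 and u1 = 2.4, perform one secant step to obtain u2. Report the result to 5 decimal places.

F(3.8) = 26.7011845, F(2.4) = -6.9768236
u2 = 2.4000000 − (-6.9768236)·(2.4000000 − 3.8000000) / (-6.9768236 − 26.7011845) = 2.4000000 − (9.7675531)/(-33.6780081) = 2.6900276

2.69003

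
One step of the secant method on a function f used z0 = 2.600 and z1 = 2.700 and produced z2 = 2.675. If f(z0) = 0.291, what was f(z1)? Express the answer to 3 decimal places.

The secant line through (2.600, 0.291) and (2.700, f(z1)) crosses zero at z2 = 2.675.
So (2.600, 0.291), (2.700, f(z1)), (2.675, 0) are collinear:
f(z1) = 0.291 · (2.700 − 2.675) / (2.600 − 2.675) = 0.291 · (0.02500)/(-0.07500) = -0.09700

-0.097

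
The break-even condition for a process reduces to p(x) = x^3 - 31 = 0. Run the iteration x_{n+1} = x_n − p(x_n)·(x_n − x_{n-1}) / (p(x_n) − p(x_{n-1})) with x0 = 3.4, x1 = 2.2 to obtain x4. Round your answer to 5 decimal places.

3.14041

p(3.4) = 8.3040000, p(2.2) = -20.3520000
x2 = 2.2000000 − (-20.3520000)·(2.2000000 − 3.4000000) / (-20.3520000 − 8.3040000) = 2.2000000 − (24.4224000)/(-28.6560000) = 3.0522613
p(3.0522613) = -2.5642208
x3 = 3.0522613 − (-2.5642208)·(3.0522613 − 2.2000000) / (-2.5642208 − (-20.3520000)) = 3.0522613 − (-2.1853862)/(17.7877792) = 3.1751202
p(3.1751202) = 1.0096184
x4 = 3.1751202 − 1.0096184·(3.1751202 − 3.0522613) / (1.0096184 − (-2.5642208)) = 3.1751202 − (0.1240406)/(3.5738392) = 3.1404122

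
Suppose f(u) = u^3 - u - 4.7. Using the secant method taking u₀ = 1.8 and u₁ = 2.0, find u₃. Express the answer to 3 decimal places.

f(1.8) = -0.66800, f(2.0) = 1.30000
u₂ = 2.00000 − 1.30000·(2.00000 − 1.80000) / (1.30000 − (-0.66800)) = 2.00000 − (0.26000)/(1.96800) = 1.86789
f(1.86789) = -0.05083
u₃ = 1.86789 − (-0.05083)·(1.86789 − 2.00000) / (-0.05083 − 1.30000) = 1.86789 − (0.00672)/(-1.35083) = 1.87286

1.873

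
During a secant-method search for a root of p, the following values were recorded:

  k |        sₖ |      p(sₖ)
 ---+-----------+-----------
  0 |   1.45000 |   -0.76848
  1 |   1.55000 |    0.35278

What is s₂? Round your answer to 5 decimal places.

1.51854

s₂ = 1.55000 − 0.35278·(1.55000 − 1.45000) / (0.35278 − (-0.76848))
   = 1.55000 − (0.0352780)/(1.1212600) = 1.5185372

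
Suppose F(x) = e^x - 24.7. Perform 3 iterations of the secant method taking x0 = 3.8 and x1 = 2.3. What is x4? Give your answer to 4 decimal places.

F(3.8) = 20.001184, F(2.3) = -14.725818
x2 = 2.300000 − (-14.725818)·(2.300000 − 3.800000) / (-14.725818 − 20.001184) = 2.300000 − (22.088726)/(-34.727002) = 2.936068
F(2.936068) = -5.858389
x3 = 2.936068 − (-5.858389)·(2.936068 − 2.300000) / (-5.858389 − (-14.725818)) = 2.936068 − (-3.726333)/(8.867428) = 3.356295
F(3.356295) = 3.982717
x4 = 3.356295 − 3.982717·(3.356295 − 2.936068) / (3.982717 − (-5.858389)) = 3.356295 − (1.673645)/(9.841106) = 3.186228

3.1862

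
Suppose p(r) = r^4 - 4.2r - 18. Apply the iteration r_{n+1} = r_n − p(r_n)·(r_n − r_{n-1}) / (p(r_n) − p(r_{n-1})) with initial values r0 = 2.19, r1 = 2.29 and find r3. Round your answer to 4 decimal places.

2.2927

p(2.19) = -4.195425, p(2.29) = -0.117415
r2 = 2.290000 − (-0.117415)·(2.290000 − 2.190000) / (-0.117415 − (-4.195425)) = 2.290000 − (-0.011742)/(4.078010) = 2.292879
p(2.292879) = 0.009060
r3 = 2.292879 − 0.009060·(2.292879 − 2.290000) / (0.009060 − (-0.117415)) = 2.292879 − (0.000026)/(0.126475) = 2.292673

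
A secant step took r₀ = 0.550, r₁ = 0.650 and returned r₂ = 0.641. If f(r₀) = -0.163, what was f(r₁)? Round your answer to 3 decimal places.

0.016

The secant line through (0.550, -0.163) and (0.650, f(r₁)) crosses zero at r₂ = 0.641.
So (0.550, -0.163), (0.650, f(r₁)), (0.641, 0) are collinear:
f(r₁) = -0.163 · (0.650 − 0.641) / (0.550 − 0.641) = -0.163 · (0.00900)/(-0.09100) = 0.01612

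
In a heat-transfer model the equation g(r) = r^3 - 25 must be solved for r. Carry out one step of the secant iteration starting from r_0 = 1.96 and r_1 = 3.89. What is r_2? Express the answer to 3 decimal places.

g(1.96) = -17.47046, g(3.89) = 33.86387
r_2 = 3.89000 − 33.86387·(3.89000 − 1.96000) / (33.86387 − (-17.47046)) = 3.89000 − (65.35727)/(51.33433) = 2.61683

2.617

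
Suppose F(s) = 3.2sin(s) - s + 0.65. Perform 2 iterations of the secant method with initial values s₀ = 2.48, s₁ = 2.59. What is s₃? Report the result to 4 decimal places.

F(2.48) = 0.135998, F(2.59) = -0.263058
s₂ = 2.590000 − (-0.263058)·(2.590000 − 2.480000) / (-0.263058 − 0.135998) = 2.590000 − (-0.028936)/(-0.399056) = 2.517488
F(2.517488) = 0.002500
s₃ = 2.517488 − 0.002500·(2.517488 − 2.590000) / (0.002500 − (-0.263058)) = 2.517488 − (-0.000181)/(0.265558) = 2.518170

2.5182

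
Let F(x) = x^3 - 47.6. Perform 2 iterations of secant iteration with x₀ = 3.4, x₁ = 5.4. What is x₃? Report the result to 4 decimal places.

3.5934

F(3.4) = -8.296000, F(5.4) = 109.864000
x₂ = 5.400000 − 109.864000·(5.400000 − 3.400000) / (109.864000 − (-8.296000)) = 5.400000 − (219.728000)/(118.160000) = 3.540420
F(3.540420) = -3.222353
x₃ = 3.540420 − (-3.222353)·(3.540420 − 5.400000) / (-3.222353 − 109.864000) = 3.540420 − (5.992224)/(-113.086353) = 3.593408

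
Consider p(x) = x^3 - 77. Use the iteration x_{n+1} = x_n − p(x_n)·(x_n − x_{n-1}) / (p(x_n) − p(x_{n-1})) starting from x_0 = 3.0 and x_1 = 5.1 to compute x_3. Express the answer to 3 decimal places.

4.207

p(3.0) = -50.00000, p(5.1) = 55.65100
x_2 = 5.10000 − 55.65100·(5.10000 − 3.00000) / (55.65100 − (-50.00000)) = 5.10000 − (116.86710)/(105.65100) = 3.99384
p(3.99384) = -13.29531
x_3 = 3.99384 − (-13.29531)·(3.99384 − 5.10000) / (-13.29531 − 55.65100) = 3.99384 − (14.70676)/(-68.94631) = 4.20715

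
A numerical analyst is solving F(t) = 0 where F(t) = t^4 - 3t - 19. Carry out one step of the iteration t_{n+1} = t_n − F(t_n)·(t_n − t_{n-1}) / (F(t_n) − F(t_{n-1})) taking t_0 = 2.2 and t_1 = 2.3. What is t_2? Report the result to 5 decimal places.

2.25106

F(2.2) = -2.1744000, F(2.3) = 2.0841000
t_2 = 2.3000000 − 2.0841000·(2.3000000 − 2.2000000) / (2.0841000 − (-2.1744000)) = 2.3000000 − (0.2084100)/(4.2585000) = 2.2510602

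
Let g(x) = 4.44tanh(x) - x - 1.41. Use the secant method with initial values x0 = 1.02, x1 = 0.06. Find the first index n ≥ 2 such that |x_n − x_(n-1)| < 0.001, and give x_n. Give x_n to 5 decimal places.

g(1.02) = 0.9882074, g(0.06) = -1.2039192
x2 = 0.0600000 − (-1.2039192)·(-0.9600000)/(-2.1921266) = 0.5872334;  |Δ| = 0.5272334
g(0.5872334) = 0.3466556
x3 = 0.5872334 − 0.3466556·(0.5272334)/(1.5505749) = 0.4693620;  |Δ| = 0.1178714
g(0.4693620) = 0.0639536
x4 = 0.4693620 − 0.0639536·(-0.1178714)/(-0.2827021) = 0.4426968;  |Δ| = 0.0266652
g(0.4426968) = -0.0062014
x5 = 0.4426968 − (-0.0062014)·(-0.0266652)/(-0.0701550) = 0.4450539;  |Δ| = 0.0023571
g(0.4450539) = 0.0000884
x6 = 0.4450539 − 0.0000884·(0.0023571)/(0.0062898) = 0.4450208;  |Δ| = 0.0000331
|x6 − x5| = 0.0000331 < 0.001

n = 6, x_n = 0.44502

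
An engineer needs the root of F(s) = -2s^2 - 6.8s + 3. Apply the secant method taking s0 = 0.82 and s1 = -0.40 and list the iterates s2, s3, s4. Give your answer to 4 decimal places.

F(0.82) = -3.920800, F(-0.40) = 5.400000
s2 = -0.400000 − 5.400000·(-0.400000 − 0.820000) / (5.400000 − (-3.920800)) = -0.400000 − (-6.588000)/(9.320800) = 0.306806
F(0.306806) = 0.725457
s3 = 0.306806 − 0.725457·(0.306806 − (-0.400000)) / (0.725457 − 5.400000) = 0.306806 − (0.512758)/(-4.674543) = 0.416498
F(0.416498) = -0.179126
s4 = 0.416498 − (-0.179126)·(0.416498 − 0.306806) / (-0.179126 − 0.725457) = 0.416498 − (-0.019649)/(-0.904583) = 0.394777

0.3068, 0.4165, 0.3948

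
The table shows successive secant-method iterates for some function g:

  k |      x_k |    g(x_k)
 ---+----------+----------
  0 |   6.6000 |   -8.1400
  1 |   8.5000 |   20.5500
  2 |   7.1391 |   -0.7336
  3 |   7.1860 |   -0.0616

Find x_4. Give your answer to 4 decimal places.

7.1903

x_4 = 7.1860 − (-0.0616)·(7.1860 − 7.1391) / (-0.0616 − (-0.7336))
   = 7.1860 − (-0.002889)/(0.672000) = 7.190299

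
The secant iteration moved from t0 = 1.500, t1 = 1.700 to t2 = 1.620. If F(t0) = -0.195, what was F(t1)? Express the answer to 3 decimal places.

The secant line through (1.500, -0.195) and (1.700, F(t1)) crosses zero at t2 = 1.620.
So (1.500, -0.195), (1.700, F(t1)), (1.620, 0) are collinear:
F(t1) = -0.195 · (1.700 − 1.620) / (1.500 − 1.620) = -0.195 · (0.08000)/(-0.12000) = 0.13000

0.130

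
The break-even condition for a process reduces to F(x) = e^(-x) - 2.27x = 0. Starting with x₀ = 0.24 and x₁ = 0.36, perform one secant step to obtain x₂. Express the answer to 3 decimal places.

0.320

F(0.24) = 0.24183, F(0.36) = -0.11952
x₂ = 0.36000 − (-0.11952)·(0.36000 − 0.24000) / (-0.11952 − 0.24183) = 0.36000 − (-0.01434)/(-0.36135) = 0.32031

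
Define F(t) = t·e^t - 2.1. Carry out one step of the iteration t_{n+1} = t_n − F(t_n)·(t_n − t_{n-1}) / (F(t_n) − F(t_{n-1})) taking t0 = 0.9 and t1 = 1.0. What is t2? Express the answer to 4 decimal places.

F(0.9) = 0.113643, F(1.0) = 0.618282
t2 = 1.000000 − 0.618282·(1.000000 − 0.900000) / (0.618282 − 0.113643) = 1.000000 − (0.061828)/(0.504639) = 0.877480

0.8775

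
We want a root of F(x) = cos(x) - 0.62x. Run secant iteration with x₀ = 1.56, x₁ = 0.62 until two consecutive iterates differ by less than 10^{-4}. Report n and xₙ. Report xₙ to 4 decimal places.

F(1.56) = -0.956404, F(0.62) = 0.429478
x₂ = 0.620000 − 0.429478·(-0.940000)/(1.385882) = 0.911302;  |Δ| = 0.291302
F(0.911302) = 0.047711
x₃ = 0.911302 − 0.047711·(0.291302)/(-0.381768) = 0.947706;  |Δ| = 0.036405
F(0.947706) = -0.004031
x₄ = 0.947706 − (-0.004031)·(0.036405)/(-0.051741) = 0.944870;  |Δ| = 0.002836
F(0.944870) = 0.000028
x₅ = 0.944870 − 0.000028·(-0.002836)/(0.004059) = 0.944890;  |Δ| = 0.000020
|x₅ − x₄| = 0.000020 < 10^{-4}

n = 5, xₙ = 0.9449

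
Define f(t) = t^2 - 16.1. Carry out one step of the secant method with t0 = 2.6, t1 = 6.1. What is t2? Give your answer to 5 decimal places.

f(2.6) = -9.3400000, f(6.1) = 21.1100000
t2 = 6.1000000 − 21.1100000·(6.1000000 − 2.6000000) / (21.1100000 − (-9.3400000)) = 6.1000000 − (73.8850000)/(30.4500000) = 3.6735632

3.67356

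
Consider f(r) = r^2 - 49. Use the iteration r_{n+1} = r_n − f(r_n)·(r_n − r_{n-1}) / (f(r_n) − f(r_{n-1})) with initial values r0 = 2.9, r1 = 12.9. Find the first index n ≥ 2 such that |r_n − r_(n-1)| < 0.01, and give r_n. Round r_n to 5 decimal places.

f(2.9) = -40.5900000, f(12.9) = 117.4100000
r2 = 12.9000000 − 117.4100000·(10.0000000)/(158.0000000) = 5.4689873;  |Δ| = 7.4310127
f(5.4689873) = -19.0901775
r3 = 5.4689873 − (-19.0901775)·(-7.4310127)/(-136.5001775) = 6.5082486;  |Δ| = 1.0392613
f(6.5082486) = -6.6426998
r4 = 6.5082486 − (-6.6426998)·(1.0392613)/(12.4474777) = 7.0628590;  |Δ| = 0.5546104
f(7.0628590) = 0.8839778
r5 = 7.0628590 − 0.8839778·(0.5546104)/(7.5266776) = 6.9977223;  |Δ| = 0.0651367
f(6.9977223) = -0.0318827
r6 = 6.9977223 − (-0.0318827)·(-0.0651367)/(-0.9158606) = 6.9999898;  |Δ| = 0.0022675
|r6 − r5| = 0.0022675 < 0.01

n = 6, r_n = 6.99999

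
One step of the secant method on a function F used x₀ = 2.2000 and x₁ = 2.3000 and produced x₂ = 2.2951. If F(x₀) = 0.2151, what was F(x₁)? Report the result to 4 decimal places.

-0.0111

The secant line through (2.2000, 0.2151) and (2.3000, F(x₁)) crosses zero at x₂ = 2.2951.
So (2.2000, 0.2151), (2.3000, F(x₁)), (2.2951, 0) are collinear:
F(x₁) = 0.2151 · (2.3000 − 2.2951) / (2.2000 − 2.2951) = 0.2151 · (0.004900)/(-0.095100) = -0.011083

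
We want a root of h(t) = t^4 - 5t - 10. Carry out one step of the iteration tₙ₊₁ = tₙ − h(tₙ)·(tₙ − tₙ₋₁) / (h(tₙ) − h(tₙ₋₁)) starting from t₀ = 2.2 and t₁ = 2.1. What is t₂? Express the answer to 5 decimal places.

2.13025

h(2.2) = 2.4256000, h(2.1) = -1.0519000
t₂ = 2.1000000 − (-1.0519000)·(2.1000000 − 2.2000000) / (-1.0519000 − 2.4256000) = 2.1000000 − (0.1051900)/(-3.4775000) = 2.1302487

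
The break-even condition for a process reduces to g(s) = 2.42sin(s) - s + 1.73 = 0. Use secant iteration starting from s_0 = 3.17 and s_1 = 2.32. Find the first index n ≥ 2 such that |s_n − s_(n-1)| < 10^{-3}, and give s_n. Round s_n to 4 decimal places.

g(3.17) = -1.508737, g(2.32) = 1.182000
s_2 = 2.320000 − 1.182000·(-0.850000)/(2.690737) = 2.693392;  |Δ| = 0.373392
g(2.693392) = 0.085301
s_3 = 2.693392 − 0.085301·(0.373392)/(-1.096699) = 2.722435;  |Δ| = 0.029042
g(2.722435) = -0.007515
s_4 = 2.722435 − (-0.007515)·(0.029042)/(-0.092817) = 2.720083;  |Δ| = 0.002352
g(2.720083) = 0.000032
s_5 = 2.720083 − 0.000032·(-0.002352)/(0.007547) = 2.720093;  |Δ| = 0.000010
|s_5 − s_4| = 0.000010 < 10^{-3}

n = 5, s_n = 2.7201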